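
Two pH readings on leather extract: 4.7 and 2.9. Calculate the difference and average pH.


Difference = |4.7 - 2.9| = 1.8
Average = (4.7 + 2.9) / 2 = 3.80


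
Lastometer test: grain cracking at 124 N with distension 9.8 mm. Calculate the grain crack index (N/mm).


12.7 N/mm

Grain crack index = force / distension
Index = 124 / 9.8 = 12.7 N/mm


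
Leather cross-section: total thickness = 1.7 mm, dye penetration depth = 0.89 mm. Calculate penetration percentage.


52.4%

Penetration% = 0.89 / 1.7 x 100
Penetration = 52.4%


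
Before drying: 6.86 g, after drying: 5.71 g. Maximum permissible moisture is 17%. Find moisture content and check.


Moisture content = 16.8%
Acceptable: Yes

MC = (6.86 - 5.71) / 6.86 x 100 = 16.8%
Maximum: 17%
Acceptable: Yes


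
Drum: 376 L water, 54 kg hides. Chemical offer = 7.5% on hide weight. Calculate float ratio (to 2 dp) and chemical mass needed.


Float ratio = 6.96
Chemical needed = 4.05 kg

Float ratio = 376 / 54 = 6.96
Chemical = 54 x 7.5 / 100 = 4.05 kg


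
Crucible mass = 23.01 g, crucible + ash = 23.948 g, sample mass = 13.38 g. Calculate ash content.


Ash mass = 23.948 - 23.01 = 0.938 g
Ash% = 0.938 / 13.38 x 100 = 7.01%


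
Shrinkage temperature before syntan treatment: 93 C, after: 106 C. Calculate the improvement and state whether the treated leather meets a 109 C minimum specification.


Improvement = 13 C
Meets 109 C spec: No

Improvement = 106 - 93 = 13 C
Spec check: 106 C >= 109 C? No


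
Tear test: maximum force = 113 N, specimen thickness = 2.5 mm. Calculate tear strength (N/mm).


45.2 N/mm

Tear strength = force / thickness
Tear = 113 / 2.5 = 45.2 N/mm


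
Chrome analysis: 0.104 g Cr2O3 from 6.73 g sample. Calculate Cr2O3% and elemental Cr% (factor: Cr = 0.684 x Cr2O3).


Cr2O3% = 0.104 / 6.73 x 100 = 1.55%
Cr% = 1.55 x 0.684 = 1.06%


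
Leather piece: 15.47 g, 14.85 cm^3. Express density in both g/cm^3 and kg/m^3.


Density = 15.47 / 14.85 = 1.042 g/cm^3
Convert: 1.042 x 1000 = 1042 kg/m^3


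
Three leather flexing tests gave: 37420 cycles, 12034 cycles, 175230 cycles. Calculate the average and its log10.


Average = 74895 cycles
log10 = 4.87

Average = (37420 + 12034 + 175230) / 3 = 74895 cycles
log10(74895) = 4.87


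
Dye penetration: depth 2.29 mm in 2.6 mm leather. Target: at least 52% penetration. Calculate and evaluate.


Penetration = 88.1%
Meets target: Yes

Penetration = 2.29 / 2.6 x 100 = 88.1%
Target: 52%
Meets target: Yes


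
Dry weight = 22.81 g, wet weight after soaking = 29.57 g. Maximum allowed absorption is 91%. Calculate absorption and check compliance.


Absorption = 29.6%
Compliant: Yes


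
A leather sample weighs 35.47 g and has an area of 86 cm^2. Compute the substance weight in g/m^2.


Substance weight = mass / area x 10000
SW = 35.47 / 86 x 10000
SW = 4124.4 g/m^2


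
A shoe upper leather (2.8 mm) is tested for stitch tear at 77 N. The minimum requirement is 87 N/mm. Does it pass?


STS = 77 / 2.8 = 27.5 N/mm
Minimum required: 87 N/mm
Passes: No


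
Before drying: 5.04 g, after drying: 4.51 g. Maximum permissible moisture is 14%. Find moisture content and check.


Moisture content = 10.5%
Acceptable: Yes

MC = (5.04 - 4.51) / 5.04 x 100 = 10.5%
Maximum: 14%
Acceptable: Yes


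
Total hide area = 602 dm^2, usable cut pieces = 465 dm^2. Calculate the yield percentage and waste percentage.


Yield = 465 / 602 x 100 = 77.2%
Waste = 602 - 465 = 137 dm^2
Waste% = 100 - 77.2 = 22.8%


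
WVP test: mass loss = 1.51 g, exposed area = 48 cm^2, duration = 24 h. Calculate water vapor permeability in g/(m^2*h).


13.11 g/(m^2*h)

WVP = mass_loss / (area x time) x 10000
WVP = 1.51 / (48 x 24) x 10000
WVP = 1.51 / 1152 x 10000 = 13.11 g/(m^2*h)


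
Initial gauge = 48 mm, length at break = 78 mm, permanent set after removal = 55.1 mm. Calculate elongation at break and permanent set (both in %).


Elongation at break = (78 - 48) / 48 x 100 = 62.5%
Permanent set = (55.1 - 48) / 48 x 100 = 14.8%


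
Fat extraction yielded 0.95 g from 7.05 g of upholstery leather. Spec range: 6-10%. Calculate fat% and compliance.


Fat content = 13.5%
Compliant: No


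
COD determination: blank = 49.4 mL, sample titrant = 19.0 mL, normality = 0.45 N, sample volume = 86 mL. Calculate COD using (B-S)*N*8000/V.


1272.6 mg/L


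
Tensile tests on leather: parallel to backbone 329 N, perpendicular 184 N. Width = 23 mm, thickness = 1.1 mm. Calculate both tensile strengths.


Parallel = 13.00 N/mm^2
Perpendicular = 7.27 N/mm^2

Area = 23 x 1.1 = 25.3 mm^2
TS (parallel) = 329 / 25.3 = 13.00 N/mm^2
TS (perpendicular) = 184 / 25.3 = 7.27 N/mm^2


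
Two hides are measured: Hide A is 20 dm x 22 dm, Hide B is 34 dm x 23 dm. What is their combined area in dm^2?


Hide A area = 20 x 22 = 440 dm^2
Hide B area = 34 x 23 = 782 dm^2
Total = 440 + 782 = 1222 dm^2


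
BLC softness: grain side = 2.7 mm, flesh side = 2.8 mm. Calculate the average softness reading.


Average = (2.7 + 2.8) / 2
Average = 2.75 mm


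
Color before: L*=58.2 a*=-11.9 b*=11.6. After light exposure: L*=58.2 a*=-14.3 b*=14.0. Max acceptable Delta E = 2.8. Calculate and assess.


Delta E = 3.39
Passes: No

dL = 0.0, da = -2.4, db = 2.4
dE = sqrt((0.0)^2 + (-2.4)^2 + (2.4)^2) = 3.39
Max = 2.8
Passes: No


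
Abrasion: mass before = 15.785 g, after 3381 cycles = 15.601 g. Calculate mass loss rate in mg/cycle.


0.054 mg/cycle

Mass loss = 15.785 - 15.601 = 0.184 g
Rate = 0.184 / 3381 x 1000 = 0.054 mg/cycle


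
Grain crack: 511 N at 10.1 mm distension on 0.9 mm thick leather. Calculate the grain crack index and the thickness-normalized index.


Crack index = 50.6 N/mm
Normalized index = 56.2 N/mm per mm

Crack index = 511 / 10.1 = 50.6 N/mm
Normalized = 50.6 / 0.9 = 56.2 N/mm per mm


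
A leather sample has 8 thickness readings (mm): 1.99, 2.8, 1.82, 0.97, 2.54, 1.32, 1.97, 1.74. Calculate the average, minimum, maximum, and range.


Average = 1.89 mm
Min = 0.97 mm
Max = 2.8 mm
Range = 1.83 mm

Sum = 15.15
Average = 15.15 / 8 = 1.89 mm
Minimum = 0.97 mm
Maximum = 2.8 mm
Range = 2.8 - 0.97 = 1.83 mm


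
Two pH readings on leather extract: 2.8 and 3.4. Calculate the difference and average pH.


Difference = 0.6
Average pH = 3.10

Difference = |2.8 - 3.4| = 0.6
Average = (2.8 + 3.4) / 2 = 3.10


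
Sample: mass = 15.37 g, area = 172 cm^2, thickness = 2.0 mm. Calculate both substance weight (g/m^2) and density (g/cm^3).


SW = 15.37 / 172 x 10000 = 893.6 g/m^2
Volume = 172 x 2.0 / 10 = 34.40 cm^3
Density = 15.37 / 34.40 = 0.447 g/cm^3


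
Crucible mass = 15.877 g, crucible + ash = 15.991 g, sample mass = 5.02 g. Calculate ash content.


Ash mass = 15.991 - 15.877 = 0.114 g
Ash% = 0.114 / 5.02 x 100 = 2.27%


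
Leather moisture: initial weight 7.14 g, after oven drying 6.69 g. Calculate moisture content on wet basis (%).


6.3%

Moisture = 7.14 - 6.69 = 0.45 g
MC = 0.45 / 7.14 x 100 = 6.3%


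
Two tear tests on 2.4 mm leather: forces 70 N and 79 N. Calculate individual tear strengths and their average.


Tear 1 = 29.2 N/mm
Tear 2 = 32.9 N/mm
Average = 31.1 N/mm

Tear 1 = 70 / 2.4 = 29.2 N/mm
Tear 2 = 79 / 2.4 = 32.9 N/mm
Average = (29.2 + 32.9) / 2 = 31.1 N/mm


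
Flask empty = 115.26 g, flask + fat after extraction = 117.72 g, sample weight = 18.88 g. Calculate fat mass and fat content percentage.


Fat mass = 117.72 - 115.26 = 2.46 g
Fat% = 2.46 / 18.88 x 100 = 13.0%


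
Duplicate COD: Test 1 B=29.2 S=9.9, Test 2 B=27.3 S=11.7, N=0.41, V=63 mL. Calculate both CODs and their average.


COD1 = 1004.8 mg/L
COD2 = 812.2 mg/L
Average = 908.5 mg/L

COD1 = (29.2 - 9.9) x 0.41 x 8000 / 63 = 1004.8 mg/L
COD2 = (27.3 - 11.7) x 0.41 x 8000 / 63 = 812.2 mg/L
Average = (1004.8 + 812.2) / 2 = 908.5 mg/L


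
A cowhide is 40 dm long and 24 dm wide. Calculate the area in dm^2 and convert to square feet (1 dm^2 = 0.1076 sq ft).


Area = 40 x 24 = 960 dm^2
Conversion: 960 x 0.1076 = 103.30 sq ft


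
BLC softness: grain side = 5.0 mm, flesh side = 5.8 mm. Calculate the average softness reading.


5.40 mm

Average = (5.0 + 5.8) / 2
Average = 5.40 mm


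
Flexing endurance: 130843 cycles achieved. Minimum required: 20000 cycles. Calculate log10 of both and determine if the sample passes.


log10(130843) = 5.12
log10(20000) = 4.30
Passes: Yes


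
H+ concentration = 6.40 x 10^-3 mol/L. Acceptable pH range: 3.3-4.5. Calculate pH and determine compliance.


pH = -log10(6.40 x 10^-3) = 2.19
Range: 3.3 to 4.5
Compliant: No


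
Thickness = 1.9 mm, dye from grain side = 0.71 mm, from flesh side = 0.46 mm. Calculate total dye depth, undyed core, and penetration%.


Total dyed = 1.17 mm
Undyed core = 0.73 mm
Penetration = 61.6%

Total dyed = 0.71 + 0.46 = 1.17 mm
Undyed core = 1.9 - 1.17 = 0.73 mm
Penetration = 1.17 / 1.9 x 100 = 61.6%


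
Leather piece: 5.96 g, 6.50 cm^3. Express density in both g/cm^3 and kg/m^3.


0.917 g/cm^3
917 kg/m^3

Density = 5.96 / 6.50 = 0.917 g/cm^3
Convert: 0.917 x 1000 = 917 kg/m^3


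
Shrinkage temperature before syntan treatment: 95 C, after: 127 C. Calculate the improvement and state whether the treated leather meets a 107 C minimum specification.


Improvement = 32 C
Meets 107 C spec: Yes

Improvement = 127 - 95 = 32 C
Spec check: 127 C >= 107 C? Yes


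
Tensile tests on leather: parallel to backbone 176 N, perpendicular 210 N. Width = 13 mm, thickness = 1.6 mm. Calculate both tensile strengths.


Area = 13 x 1.6 = 20.8 mm^2
TS (parallel) = 176 / 20.8 = 8.46 N/mm^2
TS (perpendicular) = 210 / 20.8 = 10.10 N/mm^2


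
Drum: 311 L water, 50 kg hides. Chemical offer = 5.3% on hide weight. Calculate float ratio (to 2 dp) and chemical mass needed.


Float ratio = 311 / 50 = 6.22
Chemical = 50 x 5.3 / 100 = 2.65 kg


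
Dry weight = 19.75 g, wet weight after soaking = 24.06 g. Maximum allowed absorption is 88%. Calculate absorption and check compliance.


Absorption = 21.8%
Compliant: Yes

WA = (24.06 - 19.75) / 19.75 x 100 = 21.8%
Maximum allowed: 88%
Compliant: Yes


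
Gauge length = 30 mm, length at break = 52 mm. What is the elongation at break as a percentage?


Extension = 52 - 30 = 22 mm
Elongation = 22 / 30 x 100 = 73.3%


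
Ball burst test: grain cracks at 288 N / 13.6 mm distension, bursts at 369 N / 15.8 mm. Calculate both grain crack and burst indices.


Crack index = 288 / 13.6 = 21.2 N/mm
Burst index = 369 / 15.8 = 23.4 N/mm


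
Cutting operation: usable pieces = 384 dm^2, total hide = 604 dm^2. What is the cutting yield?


Yield = usable / total x 100
Yield = 384 / 604 x 100 = 63.6%


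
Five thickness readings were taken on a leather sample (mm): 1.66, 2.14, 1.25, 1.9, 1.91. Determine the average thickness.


1.77 mm

Sum = 1.66 + 2.14 + 1.25 + 1.9 + 1.91 = 8.86
Average = 8.86 / 5 = 1.77 mm


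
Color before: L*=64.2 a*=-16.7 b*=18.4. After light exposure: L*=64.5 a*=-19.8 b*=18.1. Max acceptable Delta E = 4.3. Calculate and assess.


dL = 0.3, da = -3.1, db = -0.3
dE = sqrt((0.3)^2 + (-3.1)^2 + (-0.3)^2) = 3.13
Max = 4.3
Passes: Yes


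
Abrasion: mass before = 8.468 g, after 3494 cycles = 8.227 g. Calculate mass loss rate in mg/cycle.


Mass loss = 8.468 - 8.227 = 0.241 g
Rate = 0.241 / 3494 x 1000 = 0.069 mg/cycle


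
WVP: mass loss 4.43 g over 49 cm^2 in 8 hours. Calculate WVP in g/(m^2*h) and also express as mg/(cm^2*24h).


WVP = 113.01 g/(m^2*h)
Daily rate = 271.22 mg/(cm^2*24h)


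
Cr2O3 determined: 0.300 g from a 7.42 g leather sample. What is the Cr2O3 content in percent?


4.04%


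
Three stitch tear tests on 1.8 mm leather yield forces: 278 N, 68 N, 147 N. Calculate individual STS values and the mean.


STS1 = 278 / 1.8 = 154.4 N/mm
STS2 = 68 / 1.8 = 37.8 N/mm
STS3 = 147 / 1.8 = 81.7 N/mm
Mean = (154.4 + 37.8 + 81.7) / 3 = 91.3 N/mm


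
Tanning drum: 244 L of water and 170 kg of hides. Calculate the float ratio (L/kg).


Float ratio = water / hide weight
Ratio = 244 / 170 = 1.4


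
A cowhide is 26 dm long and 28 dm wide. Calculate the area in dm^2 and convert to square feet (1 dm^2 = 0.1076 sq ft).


728 dm^2
78.33 sq ft


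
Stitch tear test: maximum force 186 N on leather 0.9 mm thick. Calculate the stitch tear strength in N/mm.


Stitch tear strength = force / thickness
STS = 186 / 0.9 = 206.7 N/mm


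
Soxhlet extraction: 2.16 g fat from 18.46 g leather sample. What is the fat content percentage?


11.7%

Fat content = 2.16 / 18.46 x 100
Fat = 11.7%


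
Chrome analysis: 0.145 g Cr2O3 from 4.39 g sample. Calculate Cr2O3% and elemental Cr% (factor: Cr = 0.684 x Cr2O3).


Cr2O3% = 0.145 / 4.39 x 100 = 3.30%
Cr% = 3.30 x 0.684 = 2.26%


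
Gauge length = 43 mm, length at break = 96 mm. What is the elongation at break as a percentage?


Extension = 96 - 43 = 53 mm
Elongation = 53 / 43 x 100 = 123.3%


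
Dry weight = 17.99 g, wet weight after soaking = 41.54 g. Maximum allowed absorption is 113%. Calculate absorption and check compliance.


WA = (41.54 - 17.99) / 17.99 x 100 = 130.9%
Maximum allowed: 113%
Compliant: No


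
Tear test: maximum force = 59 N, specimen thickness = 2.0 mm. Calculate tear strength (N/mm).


Tear strength = force / thickness
Tear = 59 / 2.0 = 29.5 N/mm


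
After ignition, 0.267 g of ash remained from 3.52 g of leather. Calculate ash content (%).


Ash% = 0.267 / 3.52 x 100
Ash% = 7.59%


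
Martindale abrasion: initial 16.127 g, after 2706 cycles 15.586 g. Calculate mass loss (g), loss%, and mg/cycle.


Loss = 16.127 - 15.586 = 0.541 g
Loss% = 0.541 / 16.127 x 100 = 3.35%
Rate = 0.541 / 2706 x 1000 = 0.200 mg/cycle


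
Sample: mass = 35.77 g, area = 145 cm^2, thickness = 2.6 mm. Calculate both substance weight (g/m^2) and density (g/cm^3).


SW = 35.77 / 145 x 10000 = 2466.9 g/m^2
Volume = 145 x 2.6 / 10 = 37.70 cm^3
Density = 35.77 / 37.70 = 0.949 g/cm^3


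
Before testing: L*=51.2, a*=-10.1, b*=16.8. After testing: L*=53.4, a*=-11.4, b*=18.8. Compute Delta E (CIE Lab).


Delta E = 3.24


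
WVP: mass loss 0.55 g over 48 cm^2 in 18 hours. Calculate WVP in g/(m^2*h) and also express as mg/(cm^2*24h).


WVP = 0.55 / (48 x 18) x 10000 = 6.37 g/(m^2*h)
Mass loss in mg = 0.55 x 1000 = 550 mg
Per cm^2 per 24h in mg: 550 x 24 / (48 x 18) = 13200 / 864 = 15.28 mg/(cm^2*24h)


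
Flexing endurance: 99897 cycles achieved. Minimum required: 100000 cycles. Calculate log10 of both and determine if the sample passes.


Achieved: log10 = 5.00
Required: log10 = 5.00
Passes: No


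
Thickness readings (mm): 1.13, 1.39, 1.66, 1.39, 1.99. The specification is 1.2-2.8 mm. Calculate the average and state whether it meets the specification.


Sum = 7.56
Average = 7.56 / 5 = 1.51 mm
Specification range: 1.2 to 2.8 mm
Within spec: Yes


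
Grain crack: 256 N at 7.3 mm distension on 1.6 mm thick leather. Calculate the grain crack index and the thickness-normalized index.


Crack index = 35.1 N/mm
Normalized index = 21.9 N/mm per mm

Crack index = 256 / 7.3 = 35.1 N/mm
Normalized = 35.1 / 1.6 = 21.9 N/mm per mm


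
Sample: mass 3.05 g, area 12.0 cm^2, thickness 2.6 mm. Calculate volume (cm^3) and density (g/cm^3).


Thickness in cm = 2.6 / 10 = 0.26 cm
Volume = 12.0 x 0.26 = 3.120 cm^3
Density = 3.05 / 3.120 = 0.978 g/cm^3


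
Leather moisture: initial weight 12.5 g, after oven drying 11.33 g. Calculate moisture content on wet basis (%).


Moisture = 12.5 - 11.33 = 1.17 g
MC = 1.17 / 12.5 x 100 = 9.4%


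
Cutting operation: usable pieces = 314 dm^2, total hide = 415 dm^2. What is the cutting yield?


75.7%

Yield = usable / total x 100
Yield = 314 / 415 x 100 = 75.7%


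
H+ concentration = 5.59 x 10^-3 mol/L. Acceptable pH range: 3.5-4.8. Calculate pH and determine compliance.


pH = -log10(5.59 x 10^-3) = 2.25
Range: 3.5 to 4.8
Compliant: No


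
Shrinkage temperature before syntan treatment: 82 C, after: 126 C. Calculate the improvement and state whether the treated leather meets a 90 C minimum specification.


Improvement = 126 - 82 = 44 C
Spec check: 126 C >= 90 C? Yes


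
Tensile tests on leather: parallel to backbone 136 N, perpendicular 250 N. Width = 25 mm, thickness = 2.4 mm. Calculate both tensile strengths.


Parallel = 2.27 N/mm^2
Perpendicular = 4.17 N/mm^2

Area = 25 x 2.4 = 60.0 mm^2
TS (parallel) = 136 / 60.0 = 2.27 N/mm^2
TS (perpendicular) = 250 / 60.0 = 4.17 N/mm^2


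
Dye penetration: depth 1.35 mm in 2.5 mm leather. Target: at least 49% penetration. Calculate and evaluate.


Penetration = 54.0%
Meets target: Yes


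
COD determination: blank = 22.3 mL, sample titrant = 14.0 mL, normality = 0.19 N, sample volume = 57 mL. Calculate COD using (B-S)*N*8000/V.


COD = (22.3 - 14.0) x 0.19 x 8000 / 57
COD = 8.3 x 0.19 x 8000 / 57
COD = 221.3 mg/L


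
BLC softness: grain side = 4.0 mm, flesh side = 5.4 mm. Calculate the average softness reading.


Average = (4.0 + 5.4) / 2
Average = 4.70 mm


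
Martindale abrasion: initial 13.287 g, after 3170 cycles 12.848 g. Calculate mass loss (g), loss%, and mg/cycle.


Mass loss = 0.439 g
Loss = 3.30%
Rate = 0.138 mg/cycle

Loss = 13.287 - 12.848 = 0.439 g
Loss% = 0.439 / 13.287 x 100 = 3.30%
Rate = 0.439 / 3170 x 1000 = 0.138 mg/cycle


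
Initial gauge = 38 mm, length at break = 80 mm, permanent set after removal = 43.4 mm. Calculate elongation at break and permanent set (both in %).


Elongation at break = (80 - 38) / 38 x 100 = 110.5%
Permanent set = (43.4 - 38) / 38 x 100 = 14.2%


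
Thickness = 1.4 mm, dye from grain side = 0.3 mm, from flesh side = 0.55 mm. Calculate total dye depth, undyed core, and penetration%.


Total dyed = 0.85 mm
Undyed core = 0.55 mm
Penetration = 60.7%

Total dyed = 0.3 + 0.55 = 0.85 mm
Undyed core = 1.4 - 0.85 = 0.55 mm
Penetration = 0.85 / 1.4 x 100 = 60.7%


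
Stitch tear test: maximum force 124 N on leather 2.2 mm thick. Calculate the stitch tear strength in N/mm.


56.4 N/mm

Stitch tear strength = force / thickness
STS = 124 / 2.2 = 56.4 N/mm


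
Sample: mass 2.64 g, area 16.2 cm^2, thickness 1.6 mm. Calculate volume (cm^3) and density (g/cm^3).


Thickness in cm = 1.6 / 10 = 0.16 cm
Volume = 16.2 x 0.16 = 2.592 cm^3
Density = 2.64 / 2.592 = 1.019 g/cm^3


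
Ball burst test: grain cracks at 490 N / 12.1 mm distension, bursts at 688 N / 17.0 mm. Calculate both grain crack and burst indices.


Crack index = 490 / 12.1 = 40.5 N/mm
Burst index = 688 / 17.0 = 40.5 N/mm


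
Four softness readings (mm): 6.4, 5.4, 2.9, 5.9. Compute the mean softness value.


Sum = 6.4 + 5.4 + 2.9 + 5.9
Mean = 20.6 / 4 = 5.15 mm


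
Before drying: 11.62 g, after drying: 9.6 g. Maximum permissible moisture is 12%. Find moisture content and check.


Moisture content = 17.4%
Acceptable: No

MC = (11.62 - 9.6) / 11.62 x 100 = 17.4%
Maximum: 12%
Acceptable: No


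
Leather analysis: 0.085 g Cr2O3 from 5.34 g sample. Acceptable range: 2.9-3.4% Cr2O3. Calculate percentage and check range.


Cr2O3 = 1.59%
Within range: No

Cr2O3% = 0.085 / 5.34 x 100 = 1.59%
Acceptable range: 2.9 to 3.4%
Within range: No


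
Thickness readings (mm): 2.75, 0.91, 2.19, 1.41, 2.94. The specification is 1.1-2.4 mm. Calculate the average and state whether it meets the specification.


Sum = 10.20
Average = 10.20 / 5 = 2.04 mm
Specification range: 1.1 to 2.4 mm
Within spec: Yes


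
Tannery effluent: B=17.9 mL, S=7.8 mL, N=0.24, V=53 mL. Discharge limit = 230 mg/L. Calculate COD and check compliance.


COD = 365.9 mg/L
Compliant: No


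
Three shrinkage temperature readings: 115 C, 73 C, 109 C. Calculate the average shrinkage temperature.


99.0 C


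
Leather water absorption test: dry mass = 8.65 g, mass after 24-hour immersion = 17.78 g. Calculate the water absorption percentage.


Water absorbed = 17.78 - 8.65 = 9.13 g
WA% = 9.13 / 8.65 x 100 = 105.5%


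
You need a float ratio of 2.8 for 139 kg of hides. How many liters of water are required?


389.2 L

Water = hide weight x target ratio
Water = 139 x 2.8 = 389.2 L


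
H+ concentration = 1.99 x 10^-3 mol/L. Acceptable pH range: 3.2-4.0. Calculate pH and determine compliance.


pH = 2.70
Compliant: No

pH = -log10(1.99 x 10^-3) = 2.70
Range: 3.2 to 4.0
Compliant: No


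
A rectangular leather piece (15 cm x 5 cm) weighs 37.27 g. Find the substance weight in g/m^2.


Area = 15 x 5 = 75 cm^2
SW = 37.27 / 75 x 10000 = 4969.3 g/m^2


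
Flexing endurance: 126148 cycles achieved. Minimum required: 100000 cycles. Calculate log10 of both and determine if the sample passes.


Achieved: log10 = 5.10
Required: log10 = 5.00
Passes: Yes


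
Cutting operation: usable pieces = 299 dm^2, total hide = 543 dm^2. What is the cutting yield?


Yield = usable / total x 100
Yield = 299 / 543 x 100 = 55.1%


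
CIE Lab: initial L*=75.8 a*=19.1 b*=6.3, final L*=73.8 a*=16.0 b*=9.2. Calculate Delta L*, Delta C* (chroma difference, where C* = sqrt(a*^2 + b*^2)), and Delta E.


Delta L* = -2.0
Delta C* = -1.66
Delta E = 4.69

Delta L* = 73.8 - 75.8 = -2.0
C1* = sqrt((19.1)^2 + (6.3)^2) = 20.112
C2* = sqrt((16.0)^2 + (9.2)^2) = 18.456
Delta C* = 18.456 - 20.112 = -1.66
Delta E = sqrt((-2.0)^2 + (-3.1)^2 + (2.9)^2) = 4.69


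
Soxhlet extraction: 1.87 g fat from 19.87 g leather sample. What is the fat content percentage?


Fat content = 1.87 / 19.87 x 100
Fat = 9.4%


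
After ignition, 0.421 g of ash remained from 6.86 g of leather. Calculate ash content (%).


Ash% = 0.421 / 6.86 x 100
Ash% = 6.14%


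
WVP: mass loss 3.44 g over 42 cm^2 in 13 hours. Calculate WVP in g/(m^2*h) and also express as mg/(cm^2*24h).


WVP = 63.00 g/(m^2*h)
Daily rate = 151.21 mg/(cm^2*24h)

WVP = 3.44 / (42 x 13) x 10000 = 63.00 g/(m^2*h)
Mass loss in mg = 3.44 x 1000 = 3440 mg
Per cm^2 per 24h in mg: 3440 x 24 / (42 x 13) = 82560 / 546 = 151.21 mg/(cm^2*24h)


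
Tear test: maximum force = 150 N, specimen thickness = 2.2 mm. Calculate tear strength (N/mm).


68.2 N/mm

Tear strength = force / thickness
Tear = 150 / 2.2 = 68.2 N/mm


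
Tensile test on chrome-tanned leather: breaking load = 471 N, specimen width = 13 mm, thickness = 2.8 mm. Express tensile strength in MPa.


Cross-section = 13 x 2.8 = 36.4 mm^2
TS = 471 / 36.4 = 12.94 MPa
(1 N/mm^2 = 1 MPa)


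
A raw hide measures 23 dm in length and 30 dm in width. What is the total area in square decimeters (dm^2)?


Area = length x width
Area = 23 x 30 = 690 dm^2


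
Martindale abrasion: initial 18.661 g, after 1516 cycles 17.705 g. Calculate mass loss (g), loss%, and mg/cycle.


Mass loss = 0.956 g
Loss = 5.12%
Rate = 0.631 mg/cycle

Loss = 18.661 - 17.705 = 0.956 g
Loss% = 0.956 / 18.661 x 100 = 5.12%
Rate = 0.956 / 1516 x 1000 = 0.631 mg/cycle


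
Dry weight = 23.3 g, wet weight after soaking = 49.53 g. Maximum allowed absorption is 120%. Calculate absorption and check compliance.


WA = (49.53 - 23.3) / 23.3 x 100 = 112.6%
Maximum allowed: 120%
Compliant: Yes


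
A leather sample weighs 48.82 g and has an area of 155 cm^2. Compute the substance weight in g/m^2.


Substance weight = mass / area x 10000
SW = 48.82 / 155 x 10000
SW = 3149.7 g/m^2


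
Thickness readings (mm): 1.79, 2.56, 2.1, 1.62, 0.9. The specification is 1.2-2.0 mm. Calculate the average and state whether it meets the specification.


Sum = 8.97
Average = 8.97 / 5 = 1.79 mm
Specification range: 1.2 to 2.0 mm
Within spec: Yes


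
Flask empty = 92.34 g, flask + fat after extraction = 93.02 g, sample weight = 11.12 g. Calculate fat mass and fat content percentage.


Fat mass = 93.02 - 92.34 = 0.68 g
Fat% = 0.68 / 11.12 x 100 = 6.1%


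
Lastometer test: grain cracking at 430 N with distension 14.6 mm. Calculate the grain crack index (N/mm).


29.5 N/mm

Grain crack index = force / distension
Index = 430 / 14.6 = 29.5 N/mm


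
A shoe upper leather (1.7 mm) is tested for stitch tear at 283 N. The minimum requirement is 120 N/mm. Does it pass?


STS = 283 / 1.7 = 166.5 N/mm
Minimum required: 120 N/mm
Passes: Yes


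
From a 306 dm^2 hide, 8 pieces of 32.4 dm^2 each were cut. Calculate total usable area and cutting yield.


Total usable = 8 x 32.4 = 259.2 dm^2
Yield = 259.2 / 306 x 100 = 84.7%


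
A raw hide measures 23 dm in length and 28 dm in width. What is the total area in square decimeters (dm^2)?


Area = length x width
Area = 23 x 28 = 644 dm^2


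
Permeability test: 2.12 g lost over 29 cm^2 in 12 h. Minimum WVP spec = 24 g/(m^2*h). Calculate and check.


WVP = 2.12 / (29 x 12) x 10000 = 60.92 g/(m^2*h)
Minimum: 24 g/(m^2*h)
Meets spec: Yes


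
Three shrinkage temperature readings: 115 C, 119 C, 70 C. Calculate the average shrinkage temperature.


Average = (115 + 119 + 70) / 3
Average = 304 / 3 = 101.3 C


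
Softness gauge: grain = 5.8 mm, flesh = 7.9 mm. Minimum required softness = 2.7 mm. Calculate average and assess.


Average softness = 6.85 mm
Meets requirement: Yes

Average = (5.8 + 7.9) / 2 = 6.85 mm
Minimum = 2.7 mm
Meets requirement: Yes


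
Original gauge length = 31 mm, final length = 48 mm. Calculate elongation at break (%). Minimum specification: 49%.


Extension = 48 - 31 = 17 mm
Elongation = 17 / 31 x 100 = 54.8%
Minimum required: 49%
Meets specification: Yes


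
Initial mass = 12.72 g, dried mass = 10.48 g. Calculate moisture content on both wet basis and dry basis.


Moisture lost = 12.72 - 10.48 = 2.24 g
Wet basis MC = 2.24 / 12.72 x 100 = 17.6%
Dry basis MC = 2.24 / 10.48 x 100 = 21.4%


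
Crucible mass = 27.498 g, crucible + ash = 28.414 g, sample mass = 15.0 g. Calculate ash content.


Ash mass = 0.916 g
Ash content = 6.11%

Ash mass = 28.414 - 27.498 = 0.916 g
Ash% = 0.916 / 15.0 x 100 = 6.11%


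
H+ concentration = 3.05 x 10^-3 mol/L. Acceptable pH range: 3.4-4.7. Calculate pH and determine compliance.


pH = 2.52
Compliant: No


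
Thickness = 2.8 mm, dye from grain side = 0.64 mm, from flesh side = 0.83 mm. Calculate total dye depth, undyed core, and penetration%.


Total dyed = 0.64 + 0.83 = 1.47 mm
Undyed core = 2.8 - 1.47 = 1.33 mm
Penetration = 1.47 / 2.8 x 100 = 52.5%


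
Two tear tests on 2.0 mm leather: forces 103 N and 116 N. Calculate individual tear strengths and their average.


Tear 1 = 51.5 N/mm
Tear 2 = 58.0 N/mm
Average = 54.8 N/mm


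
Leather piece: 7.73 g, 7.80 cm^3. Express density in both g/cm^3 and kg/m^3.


Density = 7.73 / 7.80 = 0.991 g/cm^3
Convert: 0.991 x 1000 = 991 kg/m^3


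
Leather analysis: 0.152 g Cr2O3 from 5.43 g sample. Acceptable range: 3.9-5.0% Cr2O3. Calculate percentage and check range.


Cr2O3 = 2.80%
Within range: No


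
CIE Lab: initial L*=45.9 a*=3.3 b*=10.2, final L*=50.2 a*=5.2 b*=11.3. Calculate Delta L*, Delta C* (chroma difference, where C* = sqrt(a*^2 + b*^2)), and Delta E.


Delta L* = 4.3
Delta C* = 1.72
Delta E = 4.83

Delta L* = 50.2 - 45.9 = 4.3
C1* = sqrt((3.3)^2 + (10.2)^2) = 10.721
C2* = sqrt((5.2)^2 + (11.3)^2) = 12.439
Delta C* = 12.439 - 10.721 = 1.72
Delta E = sqrt((4.3)^2 + (1.9)^2 + (1.1)^2) = 4.83


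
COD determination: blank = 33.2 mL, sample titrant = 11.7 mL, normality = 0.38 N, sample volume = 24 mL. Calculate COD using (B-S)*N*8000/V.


COD = (33.2 - 11.7) x 0.38 x 8000 / 24
COD = 21.5 x 0.38 x 8000 / 24
COD = 2723.3 mg/L


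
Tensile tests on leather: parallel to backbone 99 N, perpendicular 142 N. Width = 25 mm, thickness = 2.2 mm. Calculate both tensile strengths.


Area = 25 x 2.2 = 55.0 mm^2
TS (parallel) = 99 / 55.0 = 1.80 N/mm^2
TS (perpendicular) = 142 / 55.0 = 2.58 N/mm^2


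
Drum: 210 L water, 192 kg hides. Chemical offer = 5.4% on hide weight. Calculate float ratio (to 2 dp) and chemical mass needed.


Float ratio = 210 / 192 = 1.09
Chemical = 192 x 5.4 / 100 = 10.368 kg


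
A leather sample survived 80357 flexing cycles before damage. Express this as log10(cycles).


4.91

log10(80357) = 4.91


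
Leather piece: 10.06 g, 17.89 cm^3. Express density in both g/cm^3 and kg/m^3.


Density = 10.06 / 17.89 = 0.562 g/cm^3
Convert: 0.562 x 1000 = 562 kg/m^3


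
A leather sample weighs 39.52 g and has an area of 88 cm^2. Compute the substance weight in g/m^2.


4490.9 g/m^2

Substance weight = mass / area x 10000
SW = 39.52 / 88 x 10000
SW = 4490.9 g/m^2


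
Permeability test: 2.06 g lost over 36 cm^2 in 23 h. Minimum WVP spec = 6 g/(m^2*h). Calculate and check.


WVP = 24.88 g/(m^2*h)
Meets specification: Yes


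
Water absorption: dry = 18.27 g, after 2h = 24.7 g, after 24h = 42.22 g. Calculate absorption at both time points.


2h absorption = 35.2%
24h absorption = 131.1%

WA (2h) = (24.7 - 18.27) / 18.27 x 100 = 35.2%
WA (24h) = (42.22 - 18.27) / 18.27 x 100 = 131.1%


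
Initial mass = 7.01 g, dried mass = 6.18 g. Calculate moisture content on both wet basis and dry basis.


Moisture lost = 7.01 - 6.18 = 0.83 g
Wet basis MC = 0.83 / 7.01 x 100 = 11.8%
Dry basis MC = 0.83 / 6.18 x 100 = 13.4%


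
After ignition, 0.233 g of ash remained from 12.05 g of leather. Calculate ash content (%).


Ash% = 0.233 / 12.05 x 100
Ash% = 1.93%


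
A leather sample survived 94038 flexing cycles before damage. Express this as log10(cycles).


4.97

log10(94038) = 4.97


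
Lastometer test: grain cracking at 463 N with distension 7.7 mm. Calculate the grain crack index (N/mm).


Grain crack index = force / distension
Index = 463 / 7.7 = 60.1 N/mm


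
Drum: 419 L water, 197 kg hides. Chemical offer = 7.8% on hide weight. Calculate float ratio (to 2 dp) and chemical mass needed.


Float ratio = 2.13
Chemical needed = 15.366 kg

Float ratio = 419 / 197 = 2.13
Chemical = 197 x 7.8 / 100 = 15.366 kg


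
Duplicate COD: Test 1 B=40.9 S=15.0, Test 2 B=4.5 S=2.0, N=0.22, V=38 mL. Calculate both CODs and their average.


COD1 = (40.9 - 15.0) x 0.22 x 8000 / 38 = 1199.6 mg/L
COD2 = (4.5 - 2.0) x 0.22 x 8000 / 38 = 115.8 mg/L
Average = (1199.6 + 115.8) / 2 = 657.7 mg/L


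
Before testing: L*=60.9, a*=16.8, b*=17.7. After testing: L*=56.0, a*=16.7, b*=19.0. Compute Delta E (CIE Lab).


dL = 56.0 - 60.9 = -4.9
da = 16.7 - 16.8 = -0.1
db = 19.0 - 17.7 = 1.3
dE = sqrt((-4.9)^2 + (-0.1)^2 + (1.3)^2) = 5.07


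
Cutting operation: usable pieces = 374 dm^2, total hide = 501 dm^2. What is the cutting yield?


Yield = usable / total x 100
Yield = 374 / 501 x 100 = 74.7%


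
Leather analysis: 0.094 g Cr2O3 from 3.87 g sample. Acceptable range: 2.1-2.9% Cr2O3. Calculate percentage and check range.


Cr2O3 = 2.43%
Within range: Yes

Cr2O3% = 0.094 / 3.87 x 100 = 2.43%
Acceptable range: 2.1 to 2.9%
Within range: Yes


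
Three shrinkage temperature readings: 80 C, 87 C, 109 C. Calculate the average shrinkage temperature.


92.0 C

Average = (80 + 87 + 109) / 3
Average = 276 / 3 = 92.0 C


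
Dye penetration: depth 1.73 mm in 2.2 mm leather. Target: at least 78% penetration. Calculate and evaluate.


Penetration = 78.6%
Meets target: Yes


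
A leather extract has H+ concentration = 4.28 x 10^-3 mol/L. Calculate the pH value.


pH = -log10[H+]
pH = -log10(4.28 x 10^-3) = 2.37


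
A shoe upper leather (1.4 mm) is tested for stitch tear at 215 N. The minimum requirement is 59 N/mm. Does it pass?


STS = 153.6 N/mm
Passes: Yes

STS = 215 / 1.4 = 153.6 N/mm
Minimum required: 59 N/mm
Passes: Yes


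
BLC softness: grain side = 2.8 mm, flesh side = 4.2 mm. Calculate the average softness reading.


3.50 mm


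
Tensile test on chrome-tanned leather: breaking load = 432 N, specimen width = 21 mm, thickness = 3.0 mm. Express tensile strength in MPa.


Cross-section = 21 x 3.0 = 63.0 mm^2
TS = 432 / 63.0 = 6.86 MPa
(1 N/mm^2 = 1 MPa)


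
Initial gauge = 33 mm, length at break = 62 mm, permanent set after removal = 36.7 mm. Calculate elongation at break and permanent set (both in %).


Elongation at break = 87.9%
Permanent set = 11.2%

Elongation at break = (62 - 33) / 33 x 100 = 87.9%
Permanent set = (36.7 - 33) / 33 x 100 = 11.2%


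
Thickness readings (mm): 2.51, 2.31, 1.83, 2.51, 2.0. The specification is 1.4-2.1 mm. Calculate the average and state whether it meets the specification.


Average = 2.23 mm
Within specification: No

Sum = 11.16
Average = 11.16 / 5 = 2.23 mm
Specification range: 1.4 to 2.1 mm
Within spec: No


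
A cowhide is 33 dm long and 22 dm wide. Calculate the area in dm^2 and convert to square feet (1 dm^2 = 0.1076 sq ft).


Area = 33 x 22 = 726 dm^2
Conversion: 726 x 0.1076 = 78.12 sq ft


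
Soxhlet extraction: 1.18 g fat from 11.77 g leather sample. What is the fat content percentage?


Fat content = 1.18 / 11.77 x 100
Fat = 10.0%


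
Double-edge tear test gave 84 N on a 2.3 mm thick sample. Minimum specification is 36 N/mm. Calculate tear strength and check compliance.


Tear strength = 36.5 N/mm
Compliant: Yes

Tear strength = 84 / 2.3 = 36.5 N/mm
Required minimum = 36 N/mm
Compliant: Yes


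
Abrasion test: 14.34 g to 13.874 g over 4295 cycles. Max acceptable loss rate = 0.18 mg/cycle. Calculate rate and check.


Rate = 0.108 mg/cycle
Passes: Yes

Loss = 14.34 - 13.874 = 0.466 g
Rate = 0.466 g / 4295 cycles x 1000 = 0.108 mg/cycle
Max = 0.18 mg/cycle
Passes: Yes


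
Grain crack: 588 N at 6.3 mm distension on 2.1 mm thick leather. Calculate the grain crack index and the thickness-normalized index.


Crack index = 93.3 N/mm
Normalized index = 44.4 N/mm per mm


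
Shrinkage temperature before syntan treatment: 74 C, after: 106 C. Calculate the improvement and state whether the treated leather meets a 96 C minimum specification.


Improvement = 106 - 74 = 32 C
Spec check: 106 C >= 96 C? Yes


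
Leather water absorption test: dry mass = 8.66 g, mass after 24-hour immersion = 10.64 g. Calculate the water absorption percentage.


Water absorbed = 10.64 - 8.66 = 1.98 g
WA% = 1.98 / 8.66 x 100 = 22.9%


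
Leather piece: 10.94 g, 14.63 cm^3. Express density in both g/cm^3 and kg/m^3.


Density = 10.94 / 14.63 = 0.748 g/cm^3
Convert: 0.748 x 1000 = 748 kg/m^3


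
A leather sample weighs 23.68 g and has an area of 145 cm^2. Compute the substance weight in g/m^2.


Substance weight = mass / area x 10000
SW = 23.68 / 145 x 10000
SW = 1633.1 g/m^2


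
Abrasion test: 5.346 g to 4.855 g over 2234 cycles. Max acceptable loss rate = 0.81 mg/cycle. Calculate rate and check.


Rate = 0.220 mg/cycle
Passes: Yes

Loss = 5.346 - 4.855 = 0.491 g
Rate = 0.491 g / 2234 cycles x 1000 = 0.220 mg/cycle
Max = 0.81 mg/cycle
Passes: Yes


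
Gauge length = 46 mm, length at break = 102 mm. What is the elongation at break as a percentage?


121.7%

Extension = 102 - 46 = 56 mm
Elongation = 56 / 46 x 100 = 121.7%


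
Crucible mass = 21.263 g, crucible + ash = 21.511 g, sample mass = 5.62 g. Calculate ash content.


Ash mass = 0.248 g
Ash content = 4.41%

Ash mass = 21.511 - 21.263 = 0.248 g
Ash% = 0.248 / 5.62 x 100 = 4.41%


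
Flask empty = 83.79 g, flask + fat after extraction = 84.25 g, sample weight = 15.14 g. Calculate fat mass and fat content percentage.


Fat mass = 84.25 - 83.79 = 0.46 g
Fat% = 0.46 / 15.14 x 100 = 3.0%


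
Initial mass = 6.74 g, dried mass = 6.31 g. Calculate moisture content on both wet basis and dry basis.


Wet basis = 6.4%
Dry basis = 6.8%


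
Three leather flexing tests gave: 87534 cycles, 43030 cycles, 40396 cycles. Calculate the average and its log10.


Average = (87534 + 43030 + 40396) / 3 = 56987 cycles
log10(56987) = 4.76


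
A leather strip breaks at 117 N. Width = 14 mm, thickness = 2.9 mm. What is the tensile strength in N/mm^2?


2.88 N/mm^2


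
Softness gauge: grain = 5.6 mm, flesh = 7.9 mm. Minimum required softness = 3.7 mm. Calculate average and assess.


Average softness = 6.75 mm
Meets requirement: Yes

Average = (5.6 + 7.9) / 2 = 6.75 mm
Minimum = 3.7 mm
Meets requirement: Yes


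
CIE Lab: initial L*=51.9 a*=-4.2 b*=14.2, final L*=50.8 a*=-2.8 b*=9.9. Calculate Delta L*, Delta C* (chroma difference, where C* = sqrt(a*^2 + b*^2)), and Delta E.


Delta L* = -1.1
Delta C* = -4.52
Delta E = 4.65

Delta L* = 50.8 - 51.9 = -1.1
C1* = sqrt((-4.2)^2 + (14.2)^2) = 14.808
C2* = sqrt((-2.8)^2 + (9.9)^2) = 10.288
Delta C* = 10.288 - 14.808 = -4.52
Delta E = sqrt((-1.1)^2 + (1.4)^2 + (-4.3)^2) = 4.65


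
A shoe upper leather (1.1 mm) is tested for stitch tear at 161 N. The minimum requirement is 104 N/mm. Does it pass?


STS = 146.4 N/mm
Passes: Yes

STS = 161 / 1.1 = 146.4 N/mm
Minimum required: 104 N/mm
Passes: Yes


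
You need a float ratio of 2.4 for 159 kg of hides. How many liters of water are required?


381.6 L

Water = hide weight x target ratio
Water = 159 x 2.4 = 381.6 L


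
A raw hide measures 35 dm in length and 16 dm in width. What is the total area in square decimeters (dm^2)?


Area = length x width
Area = 35 x 16 = 560 dm^2


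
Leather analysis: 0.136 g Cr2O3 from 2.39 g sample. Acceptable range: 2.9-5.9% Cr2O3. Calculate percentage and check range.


Cr2O3 = 5.69%
Within range: Yes

Cr2O3% = 0.136 / 2.39 x 100 = 5.69%
Acceptable range: 2.9 to 5.9%
Within range: Yes


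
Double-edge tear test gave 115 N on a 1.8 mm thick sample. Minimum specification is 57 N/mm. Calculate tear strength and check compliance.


Tear strength = 115 / 1.8 = 63.9 N/mm
Required minimum = 57 N/mm
Compliant: Yes


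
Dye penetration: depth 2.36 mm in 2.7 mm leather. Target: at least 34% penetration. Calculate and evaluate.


Penetration = 87.4%
Meets target: Yes


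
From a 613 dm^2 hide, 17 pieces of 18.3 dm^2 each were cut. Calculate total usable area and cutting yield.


Usable area = 311.1 dm^2
Yield = 50.8%

Total usable = 17 x 18.3 = 311.1 dm^2
Yield = 311.1 / 613 x 100 = 50.8%


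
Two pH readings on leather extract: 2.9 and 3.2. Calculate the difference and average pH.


Difference = 0.3
Average pH = 3.05

Difference = |2.9 - 3.2| = 0.3
Average = (2.9 + 3.2) / 2 = 3.05


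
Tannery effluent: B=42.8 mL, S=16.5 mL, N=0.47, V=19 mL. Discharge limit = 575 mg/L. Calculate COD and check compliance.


COD = (42.8 - 16.5) x 0.47 x 8000 / 19 = 5204.6 mg/L
Limit: 575 mg/L
Compliant: No


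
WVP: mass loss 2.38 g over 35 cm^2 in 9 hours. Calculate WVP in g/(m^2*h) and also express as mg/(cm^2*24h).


WVP = 2.38 / (35 x 9) x 10000 = 75.56 g/(m^2*h)
Mass loss in mg = 2.38 x 1000 = 2380 mg
Per cm^2 per 24h in mg: 2380 x 24 / (35 x 9) = 57120 / 315 = 181.33 mg/(cm^2*24h)


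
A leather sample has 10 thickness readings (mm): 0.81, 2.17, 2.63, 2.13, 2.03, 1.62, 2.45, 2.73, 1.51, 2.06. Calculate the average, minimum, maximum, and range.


Sum = 20.14
Average = 20.14 / 10 = 2.01 mm
Minimum = 0.81 mm
Maximum = 2.73 mm
Range = 2.73 - 0.81 = 1.92 mm


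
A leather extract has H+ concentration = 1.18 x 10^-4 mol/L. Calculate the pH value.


pH = 3.93


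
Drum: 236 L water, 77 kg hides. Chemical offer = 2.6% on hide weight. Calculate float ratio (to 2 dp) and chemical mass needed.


Float ratio = 236 / 77 = 3.06
Chemical = 77 x 2.6 / 100 = 2.002 kg


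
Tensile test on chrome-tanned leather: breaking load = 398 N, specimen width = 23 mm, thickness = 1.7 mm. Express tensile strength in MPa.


Cross-section = 23 x 1.7 = 39.1 mm^2
TS = 398 / 39.1 = 10.18 MPa
(1 N/mm^2 = 1 MPa)


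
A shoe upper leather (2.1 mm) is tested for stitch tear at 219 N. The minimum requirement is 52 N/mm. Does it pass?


STS = 104.3 N/mm
Passes: Yes

STS = 219 / 2.1 = 104.3 N/mm
Minimum required: 52 N/mm
Passes: Yes
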